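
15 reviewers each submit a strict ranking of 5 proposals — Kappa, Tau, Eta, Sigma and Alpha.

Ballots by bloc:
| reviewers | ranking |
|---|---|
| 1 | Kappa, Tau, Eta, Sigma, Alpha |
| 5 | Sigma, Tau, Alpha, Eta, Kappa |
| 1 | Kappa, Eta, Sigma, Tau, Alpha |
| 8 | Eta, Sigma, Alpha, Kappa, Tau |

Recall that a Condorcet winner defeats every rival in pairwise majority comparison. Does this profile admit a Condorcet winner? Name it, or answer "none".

Head-to-head results (15 reviewers):
Kappa–Tau: Kappa 10–5.
Kappa vs Eta: Eta wins 13–2.
Kappa vs Sigma: Sigma wins 13–2.
Kappa vs Alpha: Alpha wins 13–2.
Tau vs Eta: Eta wins 9–6.
Tau–Sigma: Sigma 14–1.
Tau vs Alpha: Alpha wins 8–7.
Eta–Sigma: Eta 10–5.
Eta vs Alpha: Eta wins 10–5.
Sigma vs Alpha: Sigma, 15–0.
Only Eta has no losses; Eta is the Condorcet winner.

Eta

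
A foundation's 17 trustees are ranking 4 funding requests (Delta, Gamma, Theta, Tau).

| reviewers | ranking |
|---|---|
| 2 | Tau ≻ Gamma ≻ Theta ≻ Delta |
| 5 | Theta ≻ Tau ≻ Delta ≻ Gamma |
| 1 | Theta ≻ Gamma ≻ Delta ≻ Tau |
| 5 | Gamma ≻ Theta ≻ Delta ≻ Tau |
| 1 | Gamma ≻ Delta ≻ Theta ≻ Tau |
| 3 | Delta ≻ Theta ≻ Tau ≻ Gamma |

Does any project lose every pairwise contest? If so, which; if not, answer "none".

none

Pairwise majorities:
Delta vs Gamma: 8 to 9, Gamma.
Delta vs Theta: 1+3 = 4 for Delta, 13 for Theta — Theta by 13–4.
Delta vs Tau: Delta wins 10–7.
Gamma vs Theta: Theta wins 9–8.
Gamma vs Tau: Gamma is ranked higher on 1+5+1 = 7 ballots, Tau on 10. Tau wins 10–7.
Theta vs Tau: Theta wins 15–2.
Every project wins at least one matchup (Delta beats Tau; Gamma beats Delta; Theta beats Delta; Tau beats Gamma), so there is no Condorcet loser.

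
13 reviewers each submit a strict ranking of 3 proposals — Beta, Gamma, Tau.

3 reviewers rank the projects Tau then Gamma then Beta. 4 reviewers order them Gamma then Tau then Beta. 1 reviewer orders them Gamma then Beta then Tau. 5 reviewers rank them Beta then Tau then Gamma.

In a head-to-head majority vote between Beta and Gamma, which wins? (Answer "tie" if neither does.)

Gamma

Ballots ranking Beta above Gamma: 5.
Ballots ranking Gamma above Beta: 13 − 5 = 8.
Gamma wins the head-to-head 8–5.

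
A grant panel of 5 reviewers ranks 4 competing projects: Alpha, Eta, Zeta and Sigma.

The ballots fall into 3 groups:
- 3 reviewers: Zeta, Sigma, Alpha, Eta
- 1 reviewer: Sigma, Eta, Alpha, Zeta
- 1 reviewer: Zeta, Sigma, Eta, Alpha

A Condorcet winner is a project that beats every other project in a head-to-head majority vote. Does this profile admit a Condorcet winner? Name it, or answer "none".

Zeta

Head-to-head results (5 reviewers):
Alpha vs Eta: Alpha preferred on 3 ballots; Alpha wins 3–2.
Alpha vs Zeta: Alpha preferred on 1 ballot; Zeta wins 4–1.
Alpha vs Sigma: 0 to 5, Sigma.
Eta vs Zeta: 1 for Eta, 4 for Zeta — Zeta by 4–1.
Eta vs Sigma: 0 to 5, Sigma.
Zeta vs Sigma: 4 to 1, Zeta.
Zeta wins every pairwise contest, so Zeta is the Condorcet winner.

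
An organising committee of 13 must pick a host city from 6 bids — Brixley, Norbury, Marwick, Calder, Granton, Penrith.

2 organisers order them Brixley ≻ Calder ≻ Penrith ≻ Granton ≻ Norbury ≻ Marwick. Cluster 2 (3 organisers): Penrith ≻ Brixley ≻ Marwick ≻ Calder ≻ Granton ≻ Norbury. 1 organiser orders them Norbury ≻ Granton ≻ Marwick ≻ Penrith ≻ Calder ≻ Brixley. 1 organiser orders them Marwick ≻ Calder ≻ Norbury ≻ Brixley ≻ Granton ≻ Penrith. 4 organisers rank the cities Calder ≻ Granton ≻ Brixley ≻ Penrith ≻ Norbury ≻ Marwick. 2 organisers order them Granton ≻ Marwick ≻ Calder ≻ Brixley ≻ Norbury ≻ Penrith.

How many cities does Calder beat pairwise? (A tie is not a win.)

4

Calder against each rival (13 organisers):
Calder vs Brixley: Calder preferred on 1+1+4+2 = 8 ballots; Calder wins 8–5.
Calder–Norbury: Calder 12–1.
Calder vs Marwick: Marwick, 7–6.
Calder vs Granton: Calder wins 10–3.
Calder vs Penrith: Calder wins 9–4.
Calder beats Brixley, Norbury, Granton, Penrith; loses to Marwick — 4 pairwise wins.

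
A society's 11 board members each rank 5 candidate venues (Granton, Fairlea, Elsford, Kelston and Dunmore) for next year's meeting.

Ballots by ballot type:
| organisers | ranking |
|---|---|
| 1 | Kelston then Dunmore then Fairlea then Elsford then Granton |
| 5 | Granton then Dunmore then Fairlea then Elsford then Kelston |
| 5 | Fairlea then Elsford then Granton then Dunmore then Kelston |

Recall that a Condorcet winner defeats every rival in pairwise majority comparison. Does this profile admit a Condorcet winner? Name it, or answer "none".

Pairwise majorities:
Granton vs Fairlea: 5 for Granton, 6 for Fairlea — Fairlea by 6–5.
Granton vs Elsford: 5 for Granton, 6 for Elsford — Elsford by 6–5.
Granton vs Kelston: 5+5 = 10 for Granton, 1 for Kelston — Granton by 10–1.
Granton vs Dunmore: Granton preferred on 5+5 = 10 ballots; Granton wins 10–1.
Fairlea vs Elsford: 1+5+5 = 11 for Fairlea, 0 for Elsford — Fairlea by 11–0.
Fairlea vs Kelston: 5+5 = 10 for Fairlea, 1 for Kelston — Fairlea by 10–1.
Fairlea vs Dunmore: 5 to 6, Dunmore.
Elsford vs Kelston: Elsford preferred on 5+5 = 10 ballots; Elsford wins 10–1.
Elsford vs Dunmore: Elsford is ranked higher on 5 ballots, Dunmore on 6. Dunmore wins 6–5.
Kelston vs Dunmore: Kelston is ranked higher on 1 ballot, Dunmore on 10. Dunmore wins 10–1.
Every city loses at least once (Granton loses to Fairlea; Fairlea loses to Dunmore; Elsford loses to Fairlea; Kelston loses to Granton; Dunmore loses to Granton). The majority relation contains the cycle Granton > Dunmore > Fairlea > Granton, so there is no Condorcet winner.

none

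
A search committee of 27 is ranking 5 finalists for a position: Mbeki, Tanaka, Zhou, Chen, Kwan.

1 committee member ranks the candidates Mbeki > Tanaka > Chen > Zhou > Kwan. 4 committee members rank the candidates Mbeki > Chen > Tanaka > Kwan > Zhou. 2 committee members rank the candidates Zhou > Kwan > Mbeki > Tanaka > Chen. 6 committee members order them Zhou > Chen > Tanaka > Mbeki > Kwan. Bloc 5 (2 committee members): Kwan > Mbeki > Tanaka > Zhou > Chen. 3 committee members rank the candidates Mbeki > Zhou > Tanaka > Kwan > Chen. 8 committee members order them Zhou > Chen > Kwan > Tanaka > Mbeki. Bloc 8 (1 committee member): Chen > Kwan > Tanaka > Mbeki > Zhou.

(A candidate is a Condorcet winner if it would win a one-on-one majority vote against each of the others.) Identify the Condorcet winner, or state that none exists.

Zhou

Pairwise majorities:
Mbeki vs Tanaka: 1+4+2+2+3 = 12 for Mbeki, 15 for Tanaka — Tanaka by 15–12.
Mbeki vs Zhou: Mbeki preferred on 1+4+2+3+1 = 11 ballots; Zhou wins 16–11.
Mbeki vs Chen: Mbeki is ranked higher on 1+4+2+2+3 = 12 ballots, Chen on 15. Chen wins 15–12.
Mbeki vs Kwan: Mbeki preferred on 1+4+6+3 = 14 ballots; Mbeki wins 14–13.
Tanaka vs Zhou: 1+4+2+1 = 8 for Tanaka, 19 for Zhou — Zhou by 19–8.
Tanaka vs Chen: Tanaka preferred on 1+2+2+3 = 8 ballots; Chen wins 19–8.
Tanaka vs Kwan: Tanaka is ranked higher on 1+4+6+3 = 14 ballots, Kwan on 13. Tanaka wins 14–13.
Zhou vs Chen: Zhou preferred on 2+6+2+3+8 = 21 ballots; Zhou wins 21–6.
Zhou vs Kwan: 1+2+6+3+8 = 20 for Zhou, 7 for Kwan — Zhou by 20–7.
Chen vs Kwan: 20 to 7, Chen.
Zhou beats each of Mbeki, Tanaka, Chen, Kwan — Zhou is the Condorcet winner.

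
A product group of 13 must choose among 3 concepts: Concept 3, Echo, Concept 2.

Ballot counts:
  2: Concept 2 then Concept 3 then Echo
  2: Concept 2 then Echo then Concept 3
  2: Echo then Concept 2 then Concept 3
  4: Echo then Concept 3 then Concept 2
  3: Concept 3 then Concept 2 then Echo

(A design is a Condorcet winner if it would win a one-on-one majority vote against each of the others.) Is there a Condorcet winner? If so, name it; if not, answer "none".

none

Check each pair by majority over 13 ballots:
Concept 3 vs Echo: 5 to 8, Echo.
Concept 3 vs Concept 2: Concept 3, 7–6.
Echo vs Concept 2: Echo is ranked higher on 2+4 = 6 ballots, Concept 2 on 7. Concept 2 wins 7–6.
Each design drops at least one matchup (Concept 3 loses to Echo; Echo loses to Concept 2; Concept 2 loses to Concept 3); the cycle Concept 3 → Concept 2 → Echo → Concept 3 rules out a Condorcet winner.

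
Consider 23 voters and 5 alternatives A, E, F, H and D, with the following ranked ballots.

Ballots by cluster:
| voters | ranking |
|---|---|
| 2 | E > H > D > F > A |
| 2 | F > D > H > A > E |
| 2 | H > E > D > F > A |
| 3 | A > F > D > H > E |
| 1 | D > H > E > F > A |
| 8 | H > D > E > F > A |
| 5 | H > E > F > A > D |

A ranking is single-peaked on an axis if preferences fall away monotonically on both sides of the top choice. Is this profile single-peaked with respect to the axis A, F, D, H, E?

no

Axis positions: A=1, F=2, D=3, H=4, E=5.
Cluster 1 (peak E at position 5): ranking walks positions 5-4-3-2-1, expanding outward from the peak — single-peaked.
Cluster 2 (peak F at position 2): ranking walks positions 2-3-4-1-5, expanding outward from the peak — single-peaked.
Cluster 3 (peak H at position 4): ranking walks positions 4-5-3-2-1, expanding outward from the peak — single-peaked.
Cluster 4 (peak A at position 1): ranking walks positions 1-2-3-4-5, expanding outward from the peak — single-peaked.
Cluster 5 (peak D at position 3): ranking walks positions 3-4-5-2-1, expanding outward from the peak — single-peaked.
Cluster 6 (peak H at position 4): ranking walks positions 4-3-5-2-1, expanding outward from the peak — single-peaked.
Cluster 7: ranking walks positions 4-5-2-1-3; F is ranked above D even though D lies between F and the peak H on the axis — preferences dip and rise again. Not single-peaked.
Cluster 7 violates single-peakedness, so the profile is not single-peaked on this axis.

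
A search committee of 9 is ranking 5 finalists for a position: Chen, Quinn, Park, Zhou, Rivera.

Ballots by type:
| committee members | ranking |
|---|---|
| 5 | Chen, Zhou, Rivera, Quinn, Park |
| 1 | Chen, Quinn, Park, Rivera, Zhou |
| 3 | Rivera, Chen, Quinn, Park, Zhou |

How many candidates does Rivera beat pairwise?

Rivera against each rival (9 committee members):
Rivera vs Chen: Chen wins 6–3.
Rivera vs Quinn: Rivera, 8–1.
Rivera–Park: Rivera 8–1.
Rivera vs Zhou: Rivera is ranked higher on 1+3 = 4 ballots, Zhou on 5. Zhou wins 5–4.
Rivera beats Quinn, Park; loses to Chen, Zhou — 2 pairwise wins.

2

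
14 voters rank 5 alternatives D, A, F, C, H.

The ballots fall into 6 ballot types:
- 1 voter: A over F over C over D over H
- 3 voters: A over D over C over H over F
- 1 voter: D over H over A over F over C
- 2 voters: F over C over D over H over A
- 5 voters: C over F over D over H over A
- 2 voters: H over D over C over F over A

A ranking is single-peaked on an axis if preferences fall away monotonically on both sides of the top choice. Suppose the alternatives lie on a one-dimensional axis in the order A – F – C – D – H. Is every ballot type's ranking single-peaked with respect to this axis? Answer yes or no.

no

Axis positions: A=1, F=2, C=3, D=4, H=5.
Ballot type 1 (peak A at position 1): ranking walks positions 1-2-3-4-5, expanding outward from the peak — single-peaked.
Ballot type 2: ranking walks positions 1-4-3-5-2; D is ranked above F even though F lies between D and the peak A on the axis — preferences dip and rise again. Not single-peaked.
Ballot type 3: ranking walks positions 4-5-1-2-3; A is ranked above C even though C lies between A and the peak D on the axis — preferences dip and rise again. Not single-peaked.
Ballot type 4 (peak F at position 2): ranking walks positions 2-3-4-5-1, expanding outward from the peak — single-peaked.
Ballot type 5 (peak C at position 3): ranking walks positions 3-2-4-5-1, expanding outward from the peak — single-peaked.
Ballot type 6 (peak H at position 5): ranking walks positions 5-4-3-2-1, expanding outward from the peak — single-peaked.
Ballot type 2 violates single-peakedness, so the profile is not single-peaked on this axis.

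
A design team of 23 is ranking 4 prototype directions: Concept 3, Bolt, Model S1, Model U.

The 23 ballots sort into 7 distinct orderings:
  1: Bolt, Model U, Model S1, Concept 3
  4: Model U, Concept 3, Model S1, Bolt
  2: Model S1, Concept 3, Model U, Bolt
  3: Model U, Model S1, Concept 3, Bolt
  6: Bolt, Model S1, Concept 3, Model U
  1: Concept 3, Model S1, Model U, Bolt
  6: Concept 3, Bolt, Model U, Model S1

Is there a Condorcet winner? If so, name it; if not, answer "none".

none

Check each pair by majority over 23 ballots:
Concept 3 vs Bolt: Concept 3 wins 16–7.
Concept 3 vs Model S1: Model S1 wins 12–11.
Concept 3 vs Model U: Concept 3 wins 15–8.
Bolt vs Model S1: Bolt wins 13–10.
Bolt–Model U: Bolt 13–10.
Model S1 vs Model U: Model U wins 14–9.
Each design drops at least one matchup (Concept 3 loses to Model S1; Bolt loses to Concept 3; Model S1 loses to Bolt; Model U loses to Concept 3); the cycle Concept 3 → Bolt → Model S1 → Concept 3 rules out a Condorcet winner.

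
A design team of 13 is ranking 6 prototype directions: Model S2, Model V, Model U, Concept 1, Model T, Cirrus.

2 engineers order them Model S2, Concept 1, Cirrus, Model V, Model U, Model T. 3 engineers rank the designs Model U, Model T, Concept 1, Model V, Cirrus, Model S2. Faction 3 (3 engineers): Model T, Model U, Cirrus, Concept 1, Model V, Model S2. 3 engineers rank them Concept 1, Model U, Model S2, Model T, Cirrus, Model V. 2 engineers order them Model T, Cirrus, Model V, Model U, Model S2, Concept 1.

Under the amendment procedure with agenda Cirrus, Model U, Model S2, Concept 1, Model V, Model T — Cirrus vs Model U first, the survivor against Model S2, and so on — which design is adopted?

Model U

Round 1: Cirrus vs Model U — 4–9, Model U advances.
Round 2: Model U vs Model S2 — 11–2, Model U advances.
Round 3: Model U vs Concept 1 — 8–5, Model U advances.
Round 4: Model U vs Model V — 9–4, Model U advances.
Round 5: Model U vs Model T — 8–5, Model U advances.
The agenda winner is Model U.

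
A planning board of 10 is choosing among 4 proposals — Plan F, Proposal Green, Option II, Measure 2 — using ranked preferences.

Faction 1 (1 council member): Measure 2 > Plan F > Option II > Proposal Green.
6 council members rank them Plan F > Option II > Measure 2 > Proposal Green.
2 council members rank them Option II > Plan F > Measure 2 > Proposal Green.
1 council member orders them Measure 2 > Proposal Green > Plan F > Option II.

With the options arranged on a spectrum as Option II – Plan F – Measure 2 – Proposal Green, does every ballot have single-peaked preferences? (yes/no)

Axis positions: Option II=1, Plan F=2, Measure 2=3, Proposal Green=4.
Faction 1 (peak Measure 2 at position 3): ranking walks positions 3-2-1-4, expanding outward from the peak — single-peaked.
Faction 2 (peak Plan F at position 2): ranking walks positions 2-1-3-4, expanding outward from the peak — single-peaked.
Faction 3 (peak Option II at position 1): ranking walks positions 1-2-3-4, expanding outward from the peak — single-peaked.
Faction 4 (peak Measure 2 at position 3): ranking walks positions 3-4-2-1, expanding outward from the peak — single-peaked.
Every ranking is single-peaked on this axis.

yes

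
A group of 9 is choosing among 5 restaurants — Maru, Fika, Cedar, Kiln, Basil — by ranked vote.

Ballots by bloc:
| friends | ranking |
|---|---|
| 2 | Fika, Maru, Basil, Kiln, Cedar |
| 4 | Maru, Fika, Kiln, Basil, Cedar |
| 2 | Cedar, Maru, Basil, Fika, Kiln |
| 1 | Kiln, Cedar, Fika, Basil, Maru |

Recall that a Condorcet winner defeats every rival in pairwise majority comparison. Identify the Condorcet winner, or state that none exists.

Maru

Check each pair by majority over 9 ballots:
Maru vs Fika: Maru preferred on 4+2 = 6 ballots; Maru wins 6–3.
Maru vs Cedar: 2+4 = 6 for Maru, 3 for Cedar — Maru by 6–3.
Maru vs Kiln: Maru preferred on 2+4+2 = 8 ballots; Maru wins 8–1.
Maru vs Basil: Maru is ranked higher on 2+4+2 = 8 ballots, Basil on 1. Maru wins 8–1.
Fika vs Cedar: 6 to 3, Fika.
Fika vs Kiln: 8 to 1, Fika.
Fika vs Basil: Fika is ranked higher on 2+4+1 = 7 ballots, Basil on 2. Fika wins 7–2.
Cedar vs Kiln: Cedar is ranked higher on 2 ballots, Kiln on 7. Kiln wins 7–2.
Cedar vs Basil: Cedar is ranked higher on 2+1 = 3 ballots, Basil on 6. Basil wins 6–3.
Kiln vs Basil: Kiln preferred on 4+1 = 5 ballots; Kiln wins 5–4.
Only Maru has no losses; Maru is the Condorcet winner.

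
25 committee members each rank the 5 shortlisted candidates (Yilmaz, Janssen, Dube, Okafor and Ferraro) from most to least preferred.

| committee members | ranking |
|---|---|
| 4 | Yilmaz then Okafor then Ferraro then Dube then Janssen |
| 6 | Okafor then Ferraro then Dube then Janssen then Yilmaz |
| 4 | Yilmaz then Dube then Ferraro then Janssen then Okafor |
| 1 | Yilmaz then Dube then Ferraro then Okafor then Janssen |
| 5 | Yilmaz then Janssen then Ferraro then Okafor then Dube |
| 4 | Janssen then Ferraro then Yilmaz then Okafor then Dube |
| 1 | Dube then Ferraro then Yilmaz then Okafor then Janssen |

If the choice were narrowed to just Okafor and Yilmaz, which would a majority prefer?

Ballots ranking Okafor above Yilmaz: 6.
Ballots ranking Yilmaz above Okafor: 25 − 6 = 19.
Yilmaz wins the head-to-head 19–6.

Yilmaz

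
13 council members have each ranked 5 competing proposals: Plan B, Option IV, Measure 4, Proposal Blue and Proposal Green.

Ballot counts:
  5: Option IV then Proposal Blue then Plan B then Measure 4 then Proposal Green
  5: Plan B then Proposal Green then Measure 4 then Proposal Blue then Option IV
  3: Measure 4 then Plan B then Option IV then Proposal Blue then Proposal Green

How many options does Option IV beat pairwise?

2

Option IV against each rival (13 council members):
Option IV vs Plan B: Plan B wins 8–5.
Option IV vs Measure 4: 5 to 8, Measure 4.
Option IV vs Proposal Blue: 5+3 = 8 for Option IV, 5 for Proposal Blue — Option IV by 8–5.
Option IV vs Proposal Green: 8 to 5, Option IV.
Option IV beats Proposal Blue, Proposal Green; loses to Plan B, Measure 4 — 2 pairwise wins.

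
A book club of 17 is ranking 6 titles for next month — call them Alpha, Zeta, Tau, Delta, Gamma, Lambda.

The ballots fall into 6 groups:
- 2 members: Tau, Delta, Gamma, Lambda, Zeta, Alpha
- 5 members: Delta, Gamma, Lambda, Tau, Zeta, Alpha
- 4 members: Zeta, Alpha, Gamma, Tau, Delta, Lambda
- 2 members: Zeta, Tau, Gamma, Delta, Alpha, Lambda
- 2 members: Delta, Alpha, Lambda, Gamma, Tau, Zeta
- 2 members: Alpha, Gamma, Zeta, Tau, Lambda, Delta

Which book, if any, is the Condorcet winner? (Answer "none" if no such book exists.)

none

Head-to-head results (17 members):
Alpha vs Zeta: Zeta wins 13–4.
Alpha vs Tau: Alpha is ranked higher on 4+2+2 = 8 ballots, Tau on 9. Tau wins 9–8.
Alpha vs Delta: Delta wins 11–6.
Alpha vs Gamma: 8 to 9, Gamma.
Alpha vs Lambda: 4+2+2+2 = 10 for Alpha, 7 for Lambda — Alpha by 10–7.
Zeta vs Tau: Tau, 9–8.
Zeta vs Delta: 8 to 9, Delta.
Zeta vs Gamma: Zeta is ranked higher on 4+2 = 6 ballots, Gamma on 11. Gamma wins 11–6.
Zeta–Lambda: Lambda 9–8.
Tau vs Delta: 2+4+2+2 = 10 for Tau, 7 for Delta — Tau by 10–7.
Tau–Gamma: Gamma 13–4.
Tau vs Lambda: 10 to 7, Tau.
Delta vs Gamma: Delta wins 9–8.
Delta vs Lambda: Delta, 15–2.
Gamma vs Lambda: Gamma, 15–2.
No book is unbeaten: Alpha loses to Zeta; Zeta loses to Tau; Tau loses to Gamma; Delta loses to Tau; Gamma loses to Delta; Lambda loses to Alpha. In particular Alpha beats Lambda beats Zeta beats Alpha is a majority cycle — no Condorcet winner exists.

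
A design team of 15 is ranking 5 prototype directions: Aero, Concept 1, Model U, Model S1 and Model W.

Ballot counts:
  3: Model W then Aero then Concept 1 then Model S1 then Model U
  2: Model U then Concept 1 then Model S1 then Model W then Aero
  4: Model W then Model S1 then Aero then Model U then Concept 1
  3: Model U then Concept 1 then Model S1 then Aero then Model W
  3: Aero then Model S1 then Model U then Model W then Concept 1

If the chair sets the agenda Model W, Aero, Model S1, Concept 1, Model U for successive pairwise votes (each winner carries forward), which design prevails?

Model U

Round 1: Model W vs Aero — 9–6, Model W advances.
Round 2: Model W vs Model S1 — 7–8, Model S1 advances.
Round 3: Model S1 vs Concept 1 — 7–8, Concept 1 advances.
Round 4: Concept 1 vs Model U — 3–12, Model U advances.
Model U survives the agenda.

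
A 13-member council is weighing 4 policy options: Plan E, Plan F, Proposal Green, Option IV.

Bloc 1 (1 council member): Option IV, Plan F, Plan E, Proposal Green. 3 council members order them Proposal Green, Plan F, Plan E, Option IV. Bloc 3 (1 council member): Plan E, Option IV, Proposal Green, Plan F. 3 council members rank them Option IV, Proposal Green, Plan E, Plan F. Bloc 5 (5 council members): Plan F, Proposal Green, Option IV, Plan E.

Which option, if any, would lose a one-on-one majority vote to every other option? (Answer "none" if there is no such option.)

Pairwise majorities:
Plan E vs Plan F: Plan F wins 9–4.
Plan E vs Proposal Green: Plan E preferred on 1+1 = 2 ballots; Proposal Green wins 11–2.
Plan E–Option IV: Option IV 9–4.
Plan F vs Proposal Green: Plan F preferred on 1+5 = 6 ballots; Proposal Green wins 7–6.
Plan F vs Option IV: Plan F preferred on 3+5 = 8 ballots; Plan F wins 8–5.
Proposal Green vs Option IV: Proposal Green, 8–5.
Plan E is beaten in every head-to-head and is the Condorcet loser.

Plan E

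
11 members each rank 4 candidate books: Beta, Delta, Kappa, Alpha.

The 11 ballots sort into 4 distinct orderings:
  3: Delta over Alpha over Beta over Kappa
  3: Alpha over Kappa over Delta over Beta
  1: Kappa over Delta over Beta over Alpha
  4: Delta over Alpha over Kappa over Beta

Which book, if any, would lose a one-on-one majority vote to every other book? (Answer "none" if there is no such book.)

Head-to-head results (11 members):
Beta vs Delta: 0 to 11, Delta.
Beta vs Kappa: Kappa wins 8–3.
Beta vs Alpha: Beta preferred on 1 ballot; Alpha wins 10–1.
Delta–Kappa: Delta 7–4.
Delta vs Alpha: Delta preferred on 3+1+4 = 8 ballots; Delta wins 8–3.
Kappa vs Alpha: Alpha wins 10–1.
Beta loses to every other book — it is the Condorcet loser.

Beta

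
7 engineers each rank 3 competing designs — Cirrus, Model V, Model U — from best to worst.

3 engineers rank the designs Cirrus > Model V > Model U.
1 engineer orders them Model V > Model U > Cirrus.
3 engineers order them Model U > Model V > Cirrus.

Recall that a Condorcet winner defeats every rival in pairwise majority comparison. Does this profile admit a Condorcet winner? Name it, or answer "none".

Model V

Head-to-head results (7 engineers):
Cirrus vs Model V: Model V, 4–3.
Cirrus–Model U: Model U 4–3.
Model V vs Model U: Model V is ranked higher on 3+1 = 4 ballots, Model U on 3. Model V wins 4–3.
Only Model V has no losses; Model V is the Condorcet winner.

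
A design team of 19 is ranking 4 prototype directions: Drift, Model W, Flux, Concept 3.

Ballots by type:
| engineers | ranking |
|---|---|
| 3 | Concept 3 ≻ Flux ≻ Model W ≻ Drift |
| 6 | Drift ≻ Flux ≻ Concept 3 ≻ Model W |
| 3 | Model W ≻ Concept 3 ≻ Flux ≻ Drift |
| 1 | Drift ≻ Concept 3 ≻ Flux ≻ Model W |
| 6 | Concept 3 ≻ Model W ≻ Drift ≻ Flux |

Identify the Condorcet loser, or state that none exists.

none

Pairwise majorities:
Drift vs Model W: Model W wins 12–7.
Drift vs Flux: Drift, 13–6.
Drift–Concept 3: Concept 3 12–7.
Model W vs Flux: 9 to 10, Flux.
Model W vs Concept 3: Concept 3 wins 16–3.
Flux vs Concept 3: Flux preferred on 6 ballots; Concept 3 wins 13–6.
Every design wins at least one matchup (Drift beats Flux; Model W beats Drift; Flux beats Model W; Concept 3 beats Drift), so there is no Condorcet loser.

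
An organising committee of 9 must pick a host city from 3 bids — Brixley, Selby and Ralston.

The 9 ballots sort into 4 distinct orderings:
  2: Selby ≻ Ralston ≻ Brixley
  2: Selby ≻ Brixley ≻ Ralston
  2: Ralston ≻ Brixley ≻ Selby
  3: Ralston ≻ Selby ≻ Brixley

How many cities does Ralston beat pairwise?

Ralston against each rival (9 organisers):
Ralston vs Brixley: 7 to 2, Ralston.
Ralston–Selby: Ralston 5–4.
Ralston beats Brixley, Selby — 2 pairwise wins.

2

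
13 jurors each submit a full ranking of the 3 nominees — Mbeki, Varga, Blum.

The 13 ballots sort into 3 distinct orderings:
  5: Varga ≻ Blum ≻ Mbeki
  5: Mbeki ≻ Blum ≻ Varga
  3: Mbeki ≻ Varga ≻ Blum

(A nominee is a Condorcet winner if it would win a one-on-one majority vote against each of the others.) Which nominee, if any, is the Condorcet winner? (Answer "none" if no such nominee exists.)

Head-to-head results (13 jurors):
Mbeki vs Varga: Mbeki, 8–5.
Mbeki vs Blum: Mbeki wins 8–5.
Varga vs Blum: Varga wins 8–5.
Only Mbeki has no losses; Mbeki is the Condorcet winner.

Mbeki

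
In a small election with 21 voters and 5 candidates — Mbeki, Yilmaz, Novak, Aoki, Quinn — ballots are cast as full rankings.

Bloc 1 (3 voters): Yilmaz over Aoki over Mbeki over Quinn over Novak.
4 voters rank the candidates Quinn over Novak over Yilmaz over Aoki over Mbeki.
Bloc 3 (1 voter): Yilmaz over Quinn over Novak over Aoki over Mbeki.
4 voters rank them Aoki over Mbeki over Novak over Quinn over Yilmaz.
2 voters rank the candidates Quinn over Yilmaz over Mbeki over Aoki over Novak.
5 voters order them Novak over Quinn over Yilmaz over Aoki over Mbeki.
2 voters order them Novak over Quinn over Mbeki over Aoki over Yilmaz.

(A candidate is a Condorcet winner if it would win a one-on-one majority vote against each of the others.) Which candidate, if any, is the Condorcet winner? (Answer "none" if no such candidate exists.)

Novak

Head-to-head results (21 voters):
Mbeki vs Yilmaz: Mbeki preferred on 4+2 = 6 ballots; Yilmaz wins 15–6.
Mbeki vs Novak: Mbeki is ranked higher on 3+4+2 = 9 ballots, Novak on 12. Novak wins 12–9.
Mbeki vs Aoki: Mbeki preferred on 2+2 = 4 ballots; Aoki wins 17–4.
Mbeki vs Quinn: 7 to 14, Quinn.
Yilmaz vs Novak: Yilmaz preferred on 3+1+2 = 6 ballots; Novak wins 15–6.
Yilmaz vs Aoki: Yilmaz preferred on 3+4+1+2+5 = 15 ballots; Yilmaz wins 15–6.
Yilmaz vs Quinn: Yilmaz is ranked higher on 3+1 = 4 ballots, Quinn on 17. Quinn wins 17–4.
Novak vs Aoki: Novak is ranked higher on 4+1+5+2 = 12 ballots, Aoki on 9. Novak wins 12–9.
Novak vs Quinn: Novak preferred on 4+5+2 = 11 ballots; Novak wins 11–10.
Aoki vs Quinn: 7 to 14, Quinn.
Novak wins every pairwise contest, so Novak is the Condorcet winner.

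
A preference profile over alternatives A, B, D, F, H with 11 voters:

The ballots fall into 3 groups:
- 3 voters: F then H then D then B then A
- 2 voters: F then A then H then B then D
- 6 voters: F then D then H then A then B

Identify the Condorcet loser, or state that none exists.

Pairwise majorities:
A vs B: A preferred on 2+6 = 8 ballots; A wins 8–3.
A vs D: A is ranked higher on 2 ballots, D on 9. D wins 9–2.
A vs F: F wins 11–0.
A vs H: 2 for A, 9 for H — H by 9–2.
B vs D: D wins 9–2.
B–F: F 11–0.
B–H: H 11–0.
D–F: F 11–0.
D vs H: D preferred on 6 ballots; D wins 6–5.
F vs H: F preferred on 3+2+6 = 11 ballots; F wins 11–0.
B loses to every other alternative — it is the Condorcet loser.

B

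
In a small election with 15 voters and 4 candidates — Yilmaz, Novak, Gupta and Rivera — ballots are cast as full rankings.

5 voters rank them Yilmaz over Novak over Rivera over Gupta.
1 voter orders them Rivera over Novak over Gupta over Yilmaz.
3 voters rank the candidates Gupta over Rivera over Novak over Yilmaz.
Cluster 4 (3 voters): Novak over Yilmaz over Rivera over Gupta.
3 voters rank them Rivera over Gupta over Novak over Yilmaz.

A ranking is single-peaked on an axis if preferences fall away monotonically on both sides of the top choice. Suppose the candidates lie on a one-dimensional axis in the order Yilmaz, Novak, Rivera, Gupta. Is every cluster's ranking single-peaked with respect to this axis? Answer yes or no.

yes

Axis positions: Yilmaz=1, Novak=2, Rivera=3, Gupta=4.
Cluster 1 (peak Yilmaz at position 1): ranking walks positions 1-2-3-4, expanding outward from the peak — single-peaked.
Cluster 2 (peak Rivera at position 3): ranking walks positions 3-2-4-1, expanding outward from the peak — single-peaked.
Cluster 3 (peak Gupta at position 4): ranking walks positions 4-3-2-1, expanding outward from the peak — single-peaked.
Cluster 4 (peak Novak at position 2): ranking walks positions 2-1-3-4, expanding outward from the peak — single-peaked.
Cluster 5 (peak Rivera at position 3): ranking walks positions 3-4-2-1, expanding outward from the peak — single-peaked.
Every ranking is single-peaked on this axis.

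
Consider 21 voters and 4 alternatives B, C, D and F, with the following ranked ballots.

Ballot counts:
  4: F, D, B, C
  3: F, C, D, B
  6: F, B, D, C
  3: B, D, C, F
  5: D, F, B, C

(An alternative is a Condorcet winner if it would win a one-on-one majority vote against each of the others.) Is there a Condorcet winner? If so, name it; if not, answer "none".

F

Pairwise majorities:
B vs C: B wins 18–3.
B vs D: 6+3 = 9 for B, 12 for D — D by 12–9.
B vs F: 3 to 18, F.
C vs D: D wins 18–3.
C vs F: 3 to 18, F.
D vs F: D preferred on 3+5 = 8 ballots; F wins 13–8.
Only F has no losses; F is the Condorcet winner.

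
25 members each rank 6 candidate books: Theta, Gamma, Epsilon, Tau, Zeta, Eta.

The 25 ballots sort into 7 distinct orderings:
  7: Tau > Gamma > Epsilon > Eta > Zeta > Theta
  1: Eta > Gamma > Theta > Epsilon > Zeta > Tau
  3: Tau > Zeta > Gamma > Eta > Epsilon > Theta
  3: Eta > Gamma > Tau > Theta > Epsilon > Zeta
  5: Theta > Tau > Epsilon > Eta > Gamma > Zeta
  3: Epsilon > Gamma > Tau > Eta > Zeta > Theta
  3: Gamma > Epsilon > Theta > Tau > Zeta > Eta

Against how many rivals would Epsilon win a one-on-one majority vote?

Epsilon against each rival (25 members):
Epsilon–Theta: Epsilon 16–9.
Epsilon–Gamma: Gamma 17–8.
Epsilon vs Tau: 7 to 18, Tau.
Epsilon vs Zeta: Epsilon wins 22–3.
Epsilon vs Eta: Epsilon is ranked higher on 7+5+3+3 = 18 ballots, Eta on 7. Epsilon wins 18–7.
Epsilon beats Theta, Zeta, Eta; loses to Gamma, Tau — 3 pairwise wins.

3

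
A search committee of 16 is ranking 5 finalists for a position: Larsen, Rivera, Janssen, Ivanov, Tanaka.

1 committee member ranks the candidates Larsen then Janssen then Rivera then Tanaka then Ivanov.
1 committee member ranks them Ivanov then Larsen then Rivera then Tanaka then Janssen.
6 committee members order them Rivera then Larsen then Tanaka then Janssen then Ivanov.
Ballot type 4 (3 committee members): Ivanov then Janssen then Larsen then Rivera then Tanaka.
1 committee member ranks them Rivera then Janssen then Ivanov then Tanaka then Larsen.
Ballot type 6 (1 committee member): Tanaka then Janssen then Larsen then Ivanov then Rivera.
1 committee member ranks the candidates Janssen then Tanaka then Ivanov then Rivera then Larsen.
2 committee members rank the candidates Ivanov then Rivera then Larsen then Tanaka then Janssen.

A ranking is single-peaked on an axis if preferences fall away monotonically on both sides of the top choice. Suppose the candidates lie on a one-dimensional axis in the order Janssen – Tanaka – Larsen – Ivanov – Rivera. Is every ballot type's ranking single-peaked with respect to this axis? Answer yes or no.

no

Axis positions: Janssen=1, Tanaka=2, Larsen=3, Ivanov=4, Rivera=5.
Ballot type 1: ranking walks positions 3-1-5-2-4; Janssen is ranked above Tanaka even though Tanaka lies between Janssen and the peak Larsen on the axis — preferences dip and rise again. Not single-peaked.
Ballot type 2 (peak Ivanov at position 4): ranking walks positions 4-3-5-2-1, expanding outward from the peak — single-peaked.
Ballot type 3: ranking walks positions 5-3-2-1-4; Larsen is ranked above Ivanov even though Ivanov lies between Larsen and the peak Rivera on the axis — preferences dip and rise again. Not single-peaked.
Ballot type 4: ranking walks positions 4-1-3-5-2; Janssen is ranked above Larsen even though Larsen lies between Janssen and the peak Ivanov on the axis — preferences dip and rise again. Not single-peaked.
Ballot type 5: ranking walks positions 5-1-4-2-3; Janssen is ranked above Ivanov even though Ivanov lies between Janssen and the peak Rivera on the axis — preferences dip and rise again. Not single-peaked.
Ballot type 6 (peak Tanaka at position 2): ranking walks positions 2-1-3-4-5, expanding outward from the peak — single-peaked.
Ballot type 7: ranking walks positions 1-2-4-5-3; Ivanov is ranked above Larsen even though Larsen lies between Ivanov and the peak Janssen on the axis — preferences dip and rise again. Not single-peaked.
Ballot type 8 (peak Ivanov at position 4): ranking walks positions 4-5-3-2-1, expanding outward from the peak — single-peaked.
Ballot type 1 violates single-peakedness, so the profile is not single-peaked on this axis.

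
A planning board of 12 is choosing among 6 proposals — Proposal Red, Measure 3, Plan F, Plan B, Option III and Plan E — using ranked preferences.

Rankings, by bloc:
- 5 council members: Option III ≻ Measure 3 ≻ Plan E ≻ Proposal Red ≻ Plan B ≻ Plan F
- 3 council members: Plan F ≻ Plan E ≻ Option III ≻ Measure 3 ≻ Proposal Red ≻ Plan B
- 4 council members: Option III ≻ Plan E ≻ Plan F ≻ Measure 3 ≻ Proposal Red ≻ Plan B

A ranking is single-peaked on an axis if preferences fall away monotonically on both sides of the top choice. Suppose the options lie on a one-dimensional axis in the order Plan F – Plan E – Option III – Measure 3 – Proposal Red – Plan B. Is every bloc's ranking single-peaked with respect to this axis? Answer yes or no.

Axis positions: Plan F=1, Plan E=2, Option III=3, Measure 3=4, Proposal Red=5, Plan B=6.
Bloc 1 (peak Option III at position 3): ranking walks positions 3-4-2-5-6-1, expanding outward from the peak — single-peaked.
Bloc 2 (peak Plan F at position 1): ranking walks positions 1-2-3-4-5-6, expanding outward from the peak — single-peaked.
Bloc 3 (peak Option III at position 3): ranking walks positions 3-2-1-4-5-6, expanding outward from the peak — single-peaked.
Every ranking is single-peaked on this axis.

yes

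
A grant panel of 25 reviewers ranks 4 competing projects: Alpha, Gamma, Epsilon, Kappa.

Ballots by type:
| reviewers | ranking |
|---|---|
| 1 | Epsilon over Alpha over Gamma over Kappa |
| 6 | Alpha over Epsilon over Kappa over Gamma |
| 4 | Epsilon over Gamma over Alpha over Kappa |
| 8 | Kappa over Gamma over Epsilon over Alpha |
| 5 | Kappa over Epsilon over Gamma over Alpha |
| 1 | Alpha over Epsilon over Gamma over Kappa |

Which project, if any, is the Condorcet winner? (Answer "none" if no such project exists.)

Head-to-head results (25 reviewers):
Alpha vs Gamma: Gamma wins 17–8.
Alpha vs Epsilon: Alpha is ranked higher on 6+1 = 7 ballots, Epsilon on 18. Epsilon wins 18–7.
Alpha–Kappa: Kappa 13–12.
Gamma–Epsilon: Epsilon 17–8.
Gamma vs Kappa: 6 to 19, Kappa.
Epsilon vs Kappa: Kappa, 13–12.
Only Kappa has no losses; Kappa is the Condorcet winner.

Kappa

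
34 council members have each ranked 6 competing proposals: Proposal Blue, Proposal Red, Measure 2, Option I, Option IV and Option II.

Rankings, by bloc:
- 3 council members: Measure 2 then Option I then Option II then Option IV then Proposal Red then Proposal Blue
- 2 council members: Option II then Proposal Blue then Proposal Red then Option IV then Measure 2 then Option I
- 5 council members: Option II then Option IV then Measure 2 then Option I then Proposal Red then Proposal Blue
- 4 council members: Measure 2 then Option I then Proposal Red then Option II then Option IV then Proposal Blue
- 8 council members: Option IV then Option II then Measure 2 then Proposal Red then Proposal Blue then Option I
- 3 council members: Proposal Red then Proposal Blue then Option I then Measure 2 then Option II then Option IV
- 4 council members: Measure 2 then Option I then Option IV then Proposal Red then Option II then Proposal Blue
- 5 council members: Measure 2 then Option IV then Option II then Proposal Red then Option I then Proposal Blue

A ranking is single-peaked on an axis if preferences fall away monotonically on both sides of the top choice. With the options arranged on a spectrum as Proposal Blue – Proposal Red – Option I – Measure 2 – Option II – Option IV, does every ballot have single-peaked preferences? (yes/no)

no

Axis positions: Proposal Blue=1, Proposal Red=2, Option I=3, Measure 2=4, Option II=5, Option IV=6.
Bloc 1 (peak Measure 2 at position 4): ranking walks positions 4-3-5-6-2-1, expanding outward from the peak — single-peaked.
Bloc 2: ranking walks positions 5-1-2-6-4-3; Proposal Blue is ranked above Measure 2 even though Measure 2 lies between Proposal Blue and the peak Option II on the axis — preferences dip and rise again. Not single-peaked.
Bloc 3 (peak Option II at position 5): ranking walks positions 5-6-4-3-2-1, expanding outward from the peak — single-peaked.
Bloc 4 (peak Measure 2 at position 4): ranking walks positions 4-3-2-5-6-1, expanding outward from the peak — single-peaked.
Bloc 5: ranking walks positions 6-5-4-2-1-3; Proposal Red is ranked above Option I even though Option I lies between Proposal Red and the peak Option IV on the axis — preferences dip and rise again. Not single-peaked.
Bloc 6 (peak Proposal Red at position 2): ranking walks positions 2-1-3-4-5-6, expanding outward from the peak — single-peaked.
Bloc 7: ranking walks positions 4-3-6-2-5-1; Option IV is ranked above Option II even though Option II lies between Option IV and the peak Measure 2 on the axis — preferences dip and rise again. Not single-peaked.
Bloc 8: ranking walks positions 4-6-5-2-3-1; Option IV is ranked above Option II even though Option II lies between Option IV and the peak Measure 2 on the axis — preferences dip and rise again. Not single-peaked.
Bloc 2 violates single-peakedness, so the profile is not single-peaked on this axis.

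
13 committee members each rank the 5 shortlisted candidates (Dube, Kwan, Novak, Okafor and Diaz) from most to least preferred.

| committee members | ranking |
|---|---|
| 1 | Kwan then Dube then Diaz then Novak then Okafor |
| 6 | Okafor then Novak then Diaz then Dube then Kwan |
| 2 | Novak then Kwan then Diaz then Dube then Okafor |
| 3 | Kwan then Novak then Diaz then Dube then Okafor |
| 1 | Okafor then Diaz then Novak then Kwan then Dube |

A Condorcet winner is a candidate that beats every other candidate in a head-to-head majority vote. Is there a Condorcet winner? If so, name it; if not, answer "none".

Okafor

Check each pair by majority over 13 ballots:
Dube vs Kwan: 6 for Dube, 7 for Kwan — Kwan by 7–6.
Dube vs Novak: Novak wins 12–1.
Dube vs Okafor: Okafor wins 7–6.
Dube vs Diaz: Dube is ranked higher on 1 ballot, Diaz on 12. Diaz wins 12–1.
Kwan vs Novak: 4 to 9, Novak.
Kwan vs Okafor: 6 to 7, Okafor.
Kwan vs Diaz: Kwan is ranked higher on 1+2+3 = 6 ballots, Diaz on 7. Diaz wins 7–6.
Novak vs Okafor: 1+2+3 = 6 for Novak, 7 for Okafor — Okafor by 7–6.
Novak vs Diaz: Novak wins 11–2.
Okafor–Diaz: Okafor 7–6.
Okafor defeats every rival head-to-head and is the Condorcet winner.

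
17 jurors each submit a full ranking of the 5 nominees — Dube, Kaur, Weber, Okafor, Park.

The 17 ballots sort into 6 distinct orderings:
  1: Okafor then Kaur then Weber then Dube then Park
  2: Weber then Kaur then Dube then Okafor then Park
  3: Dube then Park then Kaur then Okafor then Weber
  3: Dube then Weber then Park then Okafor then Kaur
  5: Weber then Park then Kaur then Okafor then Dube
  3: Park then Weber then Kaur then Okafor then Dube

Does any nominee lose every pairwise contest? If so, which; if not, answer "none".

none

Pairwise majorities:
Dube vs Kaur: 3+3 = 6 for Dube, 11 for Kaur — Kaur by 11–6.
Dube vs Weber: 3+3 = 6 for Dube, 11 for Weber — Weber by 11–6.
Dube–Okafor: Okafor 9–8.
Dube vs Park: Dube, 9–8.
Kaur vs Weber: 1+3 = 4 for Kaur, 13 for Weber — Weber by 13–4.
Kaur vs Okafor: 2+3+5+3 = 13 for Kaur, 4 for Okafor — Kaur by 13–4.
Kaur vs Park: Park, 14–3.
Weber–Okafor: Weber 13–4.
Weber vs Park: Weber is ranked higher on 1+2+3+5 = 11 ballots, Park on 6. Weber wins 11–6.
Okafor vs Park: 3 to 14, Park.
Every nominee wins at least one matchup (Dube beats Park; Kaur beats Dube; Weber beats Dube; Okafor beats Dube; Park beats Kaur), so there is no Condorcet loser.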